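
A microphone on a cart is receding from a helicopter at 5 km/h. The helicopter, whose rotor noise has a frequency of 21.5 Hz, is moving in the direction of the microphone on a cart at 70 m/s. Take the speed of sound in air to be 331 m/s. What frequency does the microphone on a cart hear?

27.2 Hz

5 km/h = 1.389 m/s.
With source approaching and observer receding, f' = f · (v − v_o)/(v − v_s).
f' = 21.5 × (331 − 1.389)/(331 − 70) = 21.5 × 329.61/261 ≈ 27.2 Hz.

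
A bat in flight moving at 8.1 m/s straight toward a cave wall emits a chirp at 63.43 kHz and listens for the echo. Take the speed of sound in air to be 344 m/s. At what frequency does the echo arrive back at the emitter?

66.5 kHz

The cave wall receives the sound from a moving source: f₁ = f₀ · v/(v − v_e) = 63.43 × 344/335.9 ≈ 65.0 kHz.
On the return leg the bat in flight is a moving observer: f₂ = f₁ · (v + v_e)/v = 65.0 × 352.1/344 ≈ 66.5 kHz.
Equivalently f₂ = f₀ · (v + v_e)/(v − v_e).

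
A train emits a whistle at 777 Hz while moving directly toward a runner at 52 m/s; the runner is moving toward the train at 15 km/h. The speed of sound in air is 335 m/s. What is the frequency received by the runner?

931 Hz

15 km/h = 4.167 m/s.
Both move, so f' = f · (v + v_o)/(v − v_s).
f' = 777 × (335 + 4.167)/(335 − 52) = 777 × 339.17/283 ≈ 931 Hz.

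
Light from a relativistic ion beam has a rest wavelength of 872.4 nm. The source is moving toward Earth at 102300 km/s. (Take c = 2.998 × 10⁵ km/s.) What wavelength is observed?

β = v/c = 102300/299800 = 0.3412.
Relativistic Doppler for wavelength: λ' = λ₀ · √((1 − β)/(1 + β)).
λ' = 872.4 × √(0.6588/1.3412) = 872.4 × 0.70084 ≈ 611.4 nm.

611.4 nm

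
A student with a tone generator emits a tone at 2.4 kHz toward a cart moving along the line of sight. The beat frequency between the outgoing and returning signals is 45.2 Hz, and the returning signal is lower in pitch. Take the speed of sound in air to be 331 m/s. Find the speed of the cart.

3.1 m/s

Double Doppler shift off a moving reflector: f₂ = f₀ · (v + u)/(v − u) (u > 0 toward emitter).
Returning signal is lower, so f₂ = f₀ − Δf = 2400 − 45.2 = 2354.8 Hz.
Rearranging, u = v · (f₂ − f₀)/(f₂ + f₀) = 331 × -45.2/4754.8 ≈ -3.1 m/s.
So the cart is moving at 3.1 m/s away from the emitter.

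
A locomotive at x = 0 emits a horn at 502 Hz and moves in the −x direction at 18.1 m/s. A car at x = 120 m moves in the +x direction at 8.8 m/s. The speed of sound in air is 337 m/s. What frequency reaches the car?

464 Hz

The observer lies on the +x side, so the source is heading away from the observer and the observer is heading away from the source.
General Doppler shift: f' = f · (v − v_o)/(v + v_s).
f' = 502 × (337 − 8.8)/(337 + 18.1) = 502 × 328.2/355.1 ≈ 464 Hz.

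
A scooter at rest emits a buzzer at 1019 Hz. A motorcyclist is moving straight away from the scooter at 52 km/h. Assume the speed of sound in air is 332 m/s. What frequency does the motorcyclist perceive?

975 Hz

52 km/h = 14.44 m/s.
Only the observer moves, away from the source, so f' = f · (v − v_o)/v.
f' = 1019 × (332 − 14.44)/332 = 1019 × 317.56/332 ≈ 975 Hz.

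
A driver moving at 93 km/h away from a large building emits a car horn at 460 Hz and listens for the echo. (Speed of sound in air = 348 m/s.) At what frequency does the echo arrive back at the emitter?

396 Hz

93 km/h = 25.83 m/s.
The large building receives the sound from a moving source: f₁ = f₀ · v/(v + v_e) = 460 × 348/373.83 ≈ 428 Hz.
On the return leg the driver is a moving observer: f₂ = f₁ · (v − v_e)/v = 428 × 322.17/348 ≈ 396 Hz.
Equivalently f₂ = f₀ · (v − v_e)/(v + v_e).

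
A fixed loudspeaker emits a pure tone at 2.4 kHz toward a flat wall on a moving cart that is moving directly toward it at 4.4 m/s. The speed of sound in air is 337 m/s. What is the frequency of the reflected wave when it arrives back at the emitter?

2.46 kHz

The flat wall on a moving cart first receives the wave as a moving observer: f₁ = f₀ · (v + u)/v = 2.4 × (337 + 4.4)/337 ≈ 2.43 kHz.
On reflection it acts as a source moving toward the stationary detector: f₂ = f₁ · v/(v − u) = 2.43 × 337/332.6 ≈ 2.46 kHz.
Equivalently f₂ = f₀ · (v + u)/(v − u).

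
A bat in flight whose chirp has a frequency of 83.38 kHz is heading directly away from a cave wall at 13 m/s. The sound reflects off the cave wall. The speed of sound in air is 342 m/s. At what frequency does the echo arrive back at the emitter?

77.3 kHz

The cave wall receives the sound from a moving source: f₁ = f₀ · v/(v + v_e) = 83.38 × 342/355 ≈ 80.3 kHz.
On the return leg the bat in flight is a moving observer: f₂ = f₁ · (v − v_e)/v = 80.3 × 329/342 ≈ 77.3 kHz.
Equivalently f₂ = f₀ · (v − v_e)/(v + v_e).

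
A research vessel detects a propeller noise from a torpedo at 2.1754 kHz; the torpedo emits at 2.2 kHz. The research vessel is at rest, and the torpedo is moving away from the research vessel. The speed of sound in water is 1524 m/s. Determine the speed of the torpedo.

17.2 m/s

f' = f · v/(v + v_s) ⇒ v_s = v · |1 − f/f'|.
v_s = 1524 × |1 − 2.2/2.1754| = 1524 × 0.01131 ≈ 17.2 m/s.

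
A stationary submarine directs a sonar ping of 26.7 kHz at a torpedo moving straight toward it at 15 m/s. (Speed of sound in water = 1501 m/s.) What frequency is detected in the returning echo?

27.2 kHz

The torpedo first receives the wave as a moving observer: f₁ = f₀ · (v + u)/v = 26.7 × (1501 + 15)/1501 ≈ 27.0 kHz.
On reflection it acts as a source moving toward the stationary detector: f₂ = f₁ · v/(v − u) = 27.0 × 1501/1486 ≈ 27.2 kHz.
Equivalently f₂ = f₀ · (v + u)/(v − u).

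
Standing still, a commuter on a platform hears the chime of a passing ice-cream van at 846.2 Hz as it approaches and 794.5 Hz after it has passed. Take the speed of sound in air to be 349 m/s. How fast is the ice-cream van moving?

11.0 m/s

f₁/f₂ = (v + v_s)/(v − v_s), so v_s = v · (f₁ − f₂)/(f₁ + f₂).
v_s = 349 × (846.2 − 794.5)/(846.2 + 794.5) = 349 × 51.7/1640.7 ≈ 11.0 m/s.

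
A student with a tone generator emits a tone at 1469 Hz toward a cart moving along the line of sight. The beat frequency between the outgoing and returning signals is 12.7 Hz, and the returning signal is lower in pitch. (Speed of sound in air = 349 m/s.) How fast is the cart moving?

Double Doppler shift off a moving reflector: f₂ = f₀ · (v + u)/(v − u) (u > 0 toward emitter).
Returning signal is lower, so f₂ = f₀ − Δf = 1469 − 12.7 = 1456.3 Hz.
Rearranging, u = v · (f₂ − f₀)/(f₂ + f₀) = 349 × -12.7/2925.3 ≈ -1.52 m/s.
So the cart is moving at 1.52 m/s away from the emitter.

1.52 m/s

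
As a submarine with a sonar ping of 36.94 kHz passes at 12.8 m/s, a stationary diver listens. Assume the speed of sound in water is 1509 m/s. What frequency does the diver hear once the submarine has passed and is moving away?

36.6 kHz

Receding: f₂ = f · v/(v + v_s) = 36.94 × 1509/1521.8 ≈ 36.6 kHz.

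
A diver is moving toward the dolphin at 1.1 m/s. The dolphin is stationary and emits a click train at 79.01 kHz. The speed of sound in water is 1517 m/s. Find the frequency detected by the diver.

Only the observer moves, toward the source, so f' = f · (v + v_o)/v.
f' = 79.01 × (1517 + 1.1)/1517 = 79.01 × 1518.1/1517 ≈ 79.1 kHz.

79.1 kHz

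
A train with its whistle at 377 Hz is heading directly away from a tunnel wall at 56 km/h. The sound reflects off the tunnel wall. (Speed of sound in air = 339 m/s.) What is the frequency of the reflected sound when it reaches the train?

344 Hz

56 km/h = 15.56 m/s.
The tunnel wall receives the sound from a moving source: f₁ = f₀ · v/(v + v_e) = 377 × 339/354.56 ≈ 360 Hz.
On the return leg the train is a moving observer: f₂ = f₁ · (v − v_e)/v = 360 × 323.44/339 ≈ 344 Hz.
Equivalently f₂ = f₀ · (v − v_e)/(v + v_e).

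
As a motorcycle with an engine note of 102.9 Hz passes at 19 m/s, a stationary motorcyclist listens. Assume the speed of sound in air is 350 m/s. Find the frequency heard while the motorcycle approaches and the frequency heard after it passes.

Approaching: f₁ = f · v/(v − v_s) = 102.9 × 350/331 ≈ 109 Hz.
Receding: f₂ = f · v/(v + v_s) = 102.9 × 350/369 ≈ 98 Hz.

109 Hz approaching; 98 Hz receding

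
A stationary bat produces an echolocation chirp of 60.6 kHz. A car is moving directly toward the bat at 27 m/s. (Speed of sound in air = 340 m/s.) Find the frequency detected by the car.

Moving observer, stationary source: f' = f · (v + v_o)/v.
f' = 60.6 × (340 + 27)/340 = 60.6 × 367/340 ≈ 65.4 kHz.

65.4 kHz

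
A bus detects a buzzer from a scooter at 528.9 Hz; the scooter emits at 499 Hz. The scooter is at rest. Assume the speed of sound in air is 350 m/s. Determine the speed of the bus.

21.0 m/s

f' > f, so the bus is approaching.
f' = f · (v + v_o)/v ⇒ v_o = v · |f'/f − 1|.
v_o = 350 × |528.9/499 − 1| = 350 × 0.05992 ≈ 21.0 m/s.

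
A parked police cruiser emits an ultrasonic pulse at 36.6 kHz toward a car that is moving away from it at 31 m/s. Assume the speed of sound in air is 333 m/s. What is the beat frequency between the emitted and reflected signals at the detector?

6234 Hz

The car first receives the wave as a moving observer: f₁ = f₀ · (v − u)/v = 36.6 × (333 − 31)/333 ≈ 33.19 kHz.
The reflection then acts as a moving source: f₂ = f₁ · v/(v + u) ≈ 30.37 kHz.
Equivalently f₂ = f₀ · (v − u)/(v + u).
Beat frequency (with f₀ = 36600 Hz): |f₂ − f₀| = 2u·f₀/(v + u) = 2 × 31 × 36600/364 ≈ 6234 Hz.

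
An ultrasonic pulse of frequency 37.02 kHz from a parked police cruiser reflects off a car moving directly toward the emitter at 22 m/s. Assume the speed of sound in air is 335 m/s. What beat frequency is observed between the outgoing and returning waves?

The car first receives the wave as a moving observer: f₁ = f₀ · (v + u)/v = 37.02 × (335 + 22)/335 ≈ 39.45 kHz.
On reflection it acts as a source moving toward the stationary detector: f₂ = f₁ · v/(v − u) = 39.45 × 335/313 ≈ 42.22 kHz.
Beat frequency (with f₀ = 37020 Hz): |f₂ − f₀| = 2u·f₀/(v − u) = 2 × 22 × 37020/313 ≈ 5204 Hz.

5204 Hz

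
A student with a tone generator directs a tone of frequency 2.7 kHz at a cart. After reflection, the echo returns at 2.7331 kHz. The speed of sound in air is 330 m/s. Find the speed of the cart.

Double Doppler shift off a moving reflector: f₂ = f₀ · (v + u)/(v − u) (u > 0 toward emitter).
Rearranging, u = v · (f₂ − f₀)/(f₂ + f₀) = 330 × 0.0331/5.4331 ≈ 2.01 m/s.
So the cart is moving at 2.01 m/s toward the emitter.

2.01 m/s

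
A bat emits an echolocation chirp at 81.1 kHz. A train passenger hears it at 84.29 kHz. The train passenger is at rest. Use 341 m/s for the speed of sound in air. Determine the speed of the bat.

12.9 m/s

f' > f, so the bat is approaching.
f' = f · v/(v − v_s) ⇒ v_s = v · |1 − f/f'|.
v_s = 341 × |1 − 81.1/84.29| = 341 × 0.03785 ≈ 12.9 m/s.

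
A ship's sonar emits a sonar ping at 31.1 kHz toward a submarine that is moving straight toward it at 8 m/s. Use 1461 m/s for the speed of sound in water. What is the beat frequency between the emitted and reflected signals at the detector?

At the submarine (a moving observer), f₁ = f₀ · (v + u)/v = 31.1 × 1469/1461 ≈ 31.270 kHz.
The reflection then acts as a moving source: f₂ = f₁ · v/(v − u) ≈ 31.442 kHz.
Beat frequency (with f₀ = 31100 Hz): |f₂ − f₀| = 2u·f₀/(v − u) = 2 × 8 × 31100/1453 ≈ 342 Hz.

342 Hz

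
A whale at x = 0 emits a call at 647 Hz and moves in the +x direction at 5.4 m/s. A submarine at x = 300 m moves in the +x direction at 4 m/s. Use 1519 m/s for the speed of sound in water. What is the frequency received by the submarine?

The observer lies on the +x side, so the source is heading toward the observer and the observer is heading away from the source.
General Doppler shift: f' = f · (v − v_o)/(v − v_s).
f' = 647 × (1519 − 4)/(1519 − 5.4) = 647 × 1515/1513.6 ≈ 648 Hz.

648 Hz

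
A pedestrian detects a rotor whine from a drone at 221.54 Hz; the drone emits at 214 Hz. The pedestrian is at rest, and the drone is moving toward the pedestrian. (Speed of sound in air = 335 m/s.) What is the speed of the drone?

11.4 m/s

f' = f · v/(v − v_s) ⇒ v_s = v · |1 − f/f'|.
v_s = 335 × |1 − 214/221.54| = 335 × 0.03403 ≈ 11.4 m/s.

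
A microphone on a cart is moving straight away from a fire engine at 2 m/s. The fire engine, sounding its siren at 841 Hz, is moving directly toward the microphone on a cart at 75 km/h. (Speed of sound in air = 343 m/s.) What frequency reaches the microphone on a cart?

890 Hz

75 km/h = 20.83 m/s.
Both move, so f' = f · (v − v_o)/(v − v_s).
f' = 841 × (343 − 2)/(343 − 20.83) = 841 × 341/322.17 ≈ 890 Hz.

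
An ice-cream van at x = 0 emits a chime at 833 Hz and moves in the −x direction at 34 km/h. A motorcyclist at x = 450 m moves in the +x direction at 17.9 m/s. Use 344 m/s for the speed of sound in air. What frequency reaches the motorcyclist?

769 Hz

34 km/h = 9.444 m/s.
The observer lies on the +x side, so the source is heading away from the observer and the observer is heading away from the source.
General Doppler shift: f' = f · (v − v_o)/(v + v_s).
f' = 833 × (344 − 17.9)/(344 + 9.444) = 833 × 326.1/353.44 ≈ 769 Hz.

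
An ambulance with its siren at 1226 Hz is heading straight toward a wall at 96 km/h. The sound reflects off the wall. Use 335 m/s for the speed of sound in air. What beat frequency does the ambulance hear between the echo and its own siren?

96 km/h = 26.67 m/s.
The wall receives the sound from a moving source: f₁ = f₀ · v/(v − v_e) = 1226 × 335/308.33 ≈ 1332 Hz.
On the return leg the ambulance is a moving observer: f₂ = f₁ · (v + v_e)/v = 1332 × 361.67/335 ≈ 1438 Hz.
Equivalently f₂ = f₀ · (v + v_e)/(v − v_e).
Beat against the emitted tone: |f₂ − f₀| = 2v_e·f₀/(v − v_e) = 2 × 26.67 × 1226/308.33 ≈ 212 Hz.

212 Hz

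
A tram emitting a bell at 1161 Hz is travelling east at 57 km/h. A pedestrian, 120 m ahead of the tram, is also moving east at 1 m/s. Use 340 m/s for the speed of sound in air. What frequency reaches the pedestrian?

57 km/h = 15.83 m/s.
The pedestrian is ahead, so the tram is moving toward it while the pedestrian is moving away from the tram.
With source approaching and observer receding, f' = f · (v − v_o)/(v − v_s).
f' = 1161 × (340 − 1)/(340 − 15.83) = 1161 × 339/324.17 ≈ 1214 Hz.

1214 Hz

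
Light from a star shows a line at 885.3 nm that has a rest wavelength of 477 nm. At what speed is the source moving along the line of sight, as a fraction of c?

0.550

λ'/λ₀ = 1.8560 > 1 (redshift), so the source is receding.
λ'/λ₀ = √((1 + β)/(1 − β)) for a receding source ⇒ β = (r² − 1)/(r² + 1) with r = λ'/λ₀.
β = (3.4446 − 1)/(3.4446 + 1) ≈ 0.550.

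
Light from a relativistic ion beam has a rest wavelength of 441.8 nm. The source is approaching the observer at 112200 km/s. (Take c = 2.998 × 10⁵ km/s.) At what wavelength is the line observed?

298.1 nm

β = v/c = 112200/299800 = 0.3742.
Relativistic Doppler for wavelength: λ' = λ₀ · √((1 − β)/(1 + β)).
λ' = 441.8 × √(0.6258/1.3742) = 441.8 × 0.67479 ≈ 298.1 nm.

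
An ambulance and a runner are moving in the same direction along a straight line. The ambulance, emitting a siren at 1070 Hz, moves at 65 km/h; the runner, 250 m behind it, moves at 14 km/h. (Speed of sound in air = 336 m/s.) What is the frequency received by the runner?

1027 Hz

65 km/h = 18.06 m/s; 14 km/h = 3.889 m/s.
The runner is behind, so the ambulance is moving away from it while the runner is moving toward the ambulance.
With source receding and observer approaching, f' = f · (v + v_o)/(v + v_s).
f' = 1070 × (336 + 3.889)/(336 + 18.06) = 1070 × 339.89/354.06 ≈ 1027 Hz.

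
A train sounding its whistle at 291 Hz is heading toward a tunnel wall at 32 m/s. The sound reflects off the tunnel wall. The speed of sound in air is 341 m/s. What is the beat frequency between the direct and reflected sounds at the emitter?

The tunnel wall receives the sound from a moving source: f₁ = f₀ · v/(v − v_e) = 291 × 341/309 ≈ 321.1 Hz.
On the return leg the train is a moving observer: f₂ = f₁ · (v + v_e)/v = 321.1 × 373/341 ≈ 351.3 Hz.
Beat against the emitted tone: |f₂ − f₀| = 2v_e·f₀/(v − v_e) = 2 × 32 × 291/309 ≈ 60 Hz.

60 Hz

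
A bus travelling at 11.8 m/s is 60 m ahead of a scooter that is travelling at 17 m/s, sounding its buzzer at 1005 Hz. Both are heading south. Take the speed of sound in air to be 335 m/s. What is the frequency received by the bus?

1021 Hz

The bus is ahead, so the scooter is moving toward it while the bus is moving away from the scooter.
Both move, so f' = f · (v − v_o)/(v − v_s).
f' = 1005 × (335 − 11.8)/(335 − 17) = 1005 × 323.2/318 ≈ 1021 Hz.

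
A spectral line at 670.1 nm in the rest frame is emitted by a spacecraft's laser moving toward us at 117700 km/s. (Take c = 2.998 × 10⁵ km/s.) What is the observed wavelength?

β = v/c = 117700/299800 = 0.3926.
Relativistic Doppler for wavelength: λ' = λ₀ · √((1 − β)/(1 + β)).
λ' = 670.1 × √(0.6074/1.3926) = 670.1 × 0.66043 ≈ 442.6 nm.

442.6 nm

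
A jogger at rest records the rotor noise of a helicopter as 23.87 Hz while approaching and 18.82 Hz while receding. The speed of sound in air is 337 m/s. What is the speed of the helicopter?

f₁/f₂ = (v + v_s)/(v − v_s), so v_s = v · (f₁ − f₂)/(f₁ + f₂).
v_s = 337 × (23.87 − 18.82)/(23.87 + 18.82) = 337 × 5.05/42.69 ≈ 40 m/s.

40 m/s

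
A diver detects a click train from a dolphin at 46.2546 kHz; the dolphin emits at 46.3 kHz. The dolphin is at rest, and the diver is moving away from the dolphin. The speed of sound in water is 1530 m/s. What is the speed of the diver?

f' = f · (v − v_o)/v ⇒ v_o = v · |f'/f − 1|.
v_o = 1530 × |46.2546/46.3 − 1| = 1530 × 0.0009806 ≈ 1.50 m/s.

1.50 m/s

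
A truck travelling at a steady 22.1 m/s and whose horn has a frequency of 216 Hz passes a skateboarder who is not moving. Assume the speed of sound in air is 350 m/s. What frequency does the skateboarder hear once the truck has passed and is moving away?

Receding: f₂ = f · v/(v + v_s) = 216 × 350/372.1 ≈ 203 Hz.

203 Hz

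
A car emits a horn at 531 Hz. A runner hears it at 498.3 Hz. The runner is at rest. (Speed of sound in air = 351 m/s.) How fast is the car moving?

f' < f, so the car is receding.
f' = f · v/(v + v_s) ⇒ v_s = v · |1 − f/f'|.
v_s = 351 × |1 − 531/498.3| = 351 × 0.06562 ≈ 23.0 m/s.

23.0 m/s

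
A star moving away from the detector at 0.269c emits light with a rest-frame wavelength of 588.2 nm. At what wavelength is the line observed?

Relativistic Doppler for wavelength: λ' = λ₀ · √((1 + β)/(1 − β)).
λ' = 588.2 × √(1.2690/0.7310) = 588.2 × 1.31757 ≈ 775.0 nm.

775.0 nm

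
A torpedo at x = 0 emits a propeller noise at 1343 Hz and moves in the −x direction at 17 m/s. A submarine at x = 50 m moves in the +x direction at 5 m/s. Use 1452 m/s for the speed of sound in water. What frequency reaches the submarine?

1323 Hz

The observer lies on the +x side, so the source is heading away from the observer and the observer is heading away from the source.
Both move, so f' = f · (v − v_o)/(v + v_s).
f' = 1343 × (1452 − 5)/(1452 + 17) = 1343 × 1447/1469 ≈ 1323 Hz.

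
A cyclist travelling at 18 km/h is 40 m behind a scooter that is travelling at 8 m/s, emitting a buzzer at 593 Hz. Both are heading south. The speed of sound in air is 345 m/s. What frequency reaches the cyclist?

588 Hz

18 km/h = 5 m/s.
The cyclist is behind, so the scooter is moving away from it while the cyclist is moving toward the scooter.
Both move, so f' = f · (v + v_o)/(v + v_s).
f' = 593 × (345 + 5)/(345 + 8) = 593 × 350/353 ≈ 588 Hz.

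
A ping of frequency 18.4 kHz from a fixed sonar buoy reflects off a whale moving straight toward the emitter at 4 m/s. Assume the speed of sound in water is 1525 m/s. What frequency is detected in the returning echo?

18.50 kHz

At the whale (a moving observer), f₁ = f₀ · (v + u)/v = 18.4 × 1529/1525 ≈ 18.45 kHz.
On reflection it acts as a source moving toward the stationary detector: f₂ = f₁ · v/(v − u) = 18.45 × 1525/1521 ≈ 18.50 kHz.
Equivalently f₂ = f₀ · (v + u)/(v − u).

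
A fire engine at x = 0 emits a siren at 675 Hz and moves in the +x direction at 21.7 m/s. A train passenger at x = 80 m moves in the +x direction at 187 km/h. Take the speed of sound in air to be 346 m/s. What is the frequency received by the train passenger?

612 Hz

187 km/h = 51.94 m/s.
The observer lies on the +x side, so the source is heading toward the observer and the observer is heading away from the source.
General Doppler shift: f' = f · (v − v_o)/(v − v_s).
f' = 675 × (346 − 51.94)/(346 − 21.7) = 675 × 294.06/324.3 ≈ 612 Hz.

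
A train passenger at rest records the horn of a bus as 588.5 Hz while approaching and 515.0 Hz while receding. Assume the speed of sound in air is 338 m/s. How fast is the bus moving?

22.5 m/s

f₁/f₂ = (v + v_s)/(v − v_s), so v_s = v · (f₁ − f₂)/(f₁ + f₂).
v_s = 338 × (588.5 − 515.0)/(588.5 + 515.0) = 338 × 73.5/1103.5 ≈ 22.5 m/s.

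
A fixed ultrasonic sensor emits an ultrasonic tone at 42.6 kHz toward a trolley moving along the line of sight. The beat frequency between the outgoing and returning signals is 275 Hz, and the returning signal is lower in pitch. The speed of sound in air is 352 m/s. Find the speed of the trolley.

Double Doppler shift off a moving reflector: f₂ = f₀ · (v + u)/(v − u) (u > 0 toward emitter).
Returning signal is lower, so f₂ = f₀ − Δf = 42600 − 275 = 42325 Hz.
Rearranging, u = v · (f₂ − f₀)/(f₂ + f₀) = 352 × -275/84925 ≈ -1.14 m/s.
So the trolley is moving at 1.14 m/s away from the emitter.

1.14 m/s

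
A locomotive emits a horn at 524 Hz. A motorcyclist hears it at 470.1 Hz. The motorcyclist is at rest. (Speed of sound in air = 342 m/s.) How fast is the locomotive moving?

39 m/s

f' < f, so the locomotive is receding.
f' = f · v/(v + v_s) ⇒ v_s = v · |1 − f/f'|.
v_s = 342 × |1 − 524/470.1| = 342 × 0.1147 ≈ 39 m/s.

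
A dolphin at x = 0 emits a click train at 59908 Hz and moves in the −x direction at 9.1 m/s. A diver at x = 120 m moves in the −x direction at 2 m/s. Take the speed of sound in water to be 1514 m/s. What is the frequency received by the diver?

59629 Hz

The observer lies on the +x side, so the source is heading away from the observer and the observer is heading toward the source.
General Doppler shift: f' = f · (v + v_o)/(v + v_s).
f' = 59908 × (1514 + 2)/(1514 + 9.1) = 59908 × 1516/1523.1 ≈ 59629 Hz.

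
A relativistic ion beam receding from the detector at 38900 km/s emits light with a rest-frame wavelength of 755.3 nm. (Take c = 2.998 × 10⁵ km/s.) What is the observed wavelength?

β = v/c = 38900/299800 = 0.1298.
Relativistic Doppler for wavelength: λ' = λ₀ · √((1 + β)/(1 − β)).
λ' = 755.3 × √(1.1298/0.8702) = 755.3 × 1.13939 ≈ 860.6 nm.

860.6 nm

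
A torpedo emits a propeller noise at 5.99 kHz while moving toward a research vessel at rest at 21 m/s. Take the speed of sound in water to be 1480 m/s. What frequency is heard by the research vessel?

Only the source moves, toward the listener, so f' = f · v/(v − v_s).
f' = 5.99 × 1480/(1480 − 21) = 5.99 × 1480/1459 ≈ 6.08 kHz.

6.08 kHz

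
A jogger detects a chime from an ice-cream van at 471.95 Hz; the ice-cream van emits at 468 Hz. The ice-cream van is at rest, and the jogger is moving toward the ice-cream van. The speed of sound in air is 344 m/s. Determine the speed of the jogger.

f' = f · (v + v_o)/v ⇒ v_o = v · |f'/f − 1|.
v_o = 344 × |471.95/468 − 1| = 344 × 0.00844 ≈ 2.90 m/s.

2.90 m/s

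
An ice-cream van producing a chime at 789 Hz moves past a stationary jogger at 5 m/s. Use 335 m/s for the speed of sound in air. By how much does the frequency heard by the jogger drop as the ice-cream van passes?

23.6 Hz

Approaching: f₁ = f · v/(v − v_s) = 789 × 335/330 ≈ 801.0 Hz.
Receding: f₂ = f · v/(v + v_s) = 789 × 335/340 ≈ 777.4 Hz.
Drop: f₁ − f₂ = 2f·v·v_s/(v² − v_s²) = 2 × 789 × 335 × 5/(335² − 5²) ≈ 23.6 Hz.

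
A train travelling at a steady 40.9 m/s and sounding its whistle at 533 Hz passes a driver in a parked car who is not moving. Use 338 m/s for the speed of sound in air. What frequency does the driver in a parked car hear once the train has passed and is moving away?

Receding: f₂ = f · v/(v + v_s) = 533 × 338/378.9 ≈ 475 Hz.

475 Hz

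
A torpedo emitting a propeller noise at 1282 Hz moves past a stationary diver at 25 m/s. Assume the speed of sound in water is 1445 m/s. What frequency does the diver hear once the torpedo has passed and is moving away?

1260 Hz

Receding: f₂ = f · v/(v + v_s) = 1282 × 1445/1470 ≈ 1260 Hz.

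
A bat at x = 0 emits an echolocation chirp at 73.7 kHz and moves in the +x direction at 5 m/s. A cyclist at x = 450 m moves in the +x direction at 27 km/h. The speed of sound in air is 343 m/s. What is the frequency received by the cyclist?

73.2 kHz

27 km/h = 7.5 m/s.
The observer lies on the +x side, so the source is heading toward the observer and the observer is heading away from the source.
Both move, so f' = f · (v − v_o)/(v − v_s).
f' = 73.7 × (343 − 7.5)/(343 − 5) = 73.7 × 335.5/338 ≈ 73.2 kHz.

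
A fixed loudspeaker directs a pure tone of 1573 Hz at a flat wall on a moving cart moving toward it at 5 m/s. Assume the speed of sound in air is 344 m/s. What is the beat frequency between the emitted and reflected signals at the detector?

At the flat wall on a moving cart (a moving observer), f₁ = f₀ · (v + u)/v = 1573 × 349/344 ≈ 1595.9 Hz.
The reflection then acts as a moving source: f₂ = f₁ · v/(v − u) ≈ 1619.4 Hz.
Equivalently f₂ = f₀ · (v + u)/(v − u).
Beat frequency: |f₂ − f₀| = 2u·f₀/(v − u) = 2 × 5 × 1573/339 ≈ 46.4 Hz.

46.4 Hz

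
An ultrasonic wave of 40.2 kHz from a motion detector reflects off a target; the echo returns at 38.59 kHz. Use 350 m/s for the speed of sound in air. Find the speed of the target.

Double Doppler shift off a moving reflector: f₂ = f₀ · (v + u)/(v − u) (u > 0 toward emitter).
Rearranging, u = v · (f₂ − f₀)/(f₂ + f₀) = 350 × -1.61/78.79 ≈ -7.2 m/s.
So the target is moving at 7.2 m/s away from the emitter.

7.2 m/s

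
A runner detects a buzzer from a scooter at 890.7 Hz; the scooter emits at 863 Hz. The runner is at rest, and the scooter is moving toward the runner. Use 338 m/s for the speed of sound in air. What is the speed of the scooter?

10.5 m/s

f' = f · v/(v − v_s) ⇒ v_s = v · |1 − f/f'|.
v_s = 338 × |1 − 863/890.7| = 338 × 0.0311 ≈ 10.5 m/s.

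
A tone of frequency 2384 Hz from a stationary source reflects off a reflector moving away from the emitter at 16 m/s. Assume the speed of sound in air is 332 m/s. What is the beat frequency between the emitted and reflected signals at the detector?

At the reflector (a moving observer), f₁ = f₀ · (v − u)/v = 2384 × 316/332 ≈ 2269 Hz.
On reflection it acts as a source moving away from the stationary detector: f₂ = f₁ · v/(v + u) = 2269 × 332/348 ≈ 2165 Hz.
Beat frequency: |f₂ − f₀| = 2u·f₀/(v + u) = 2 × 16 × 2384/348 ≈ 219 Hz.

219 Hz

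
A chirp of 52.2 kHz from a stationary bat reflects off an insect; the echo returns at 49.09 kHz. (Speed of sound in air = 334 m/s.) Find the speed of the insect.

10.3 m/s

Double Doppler shift off a moving reflector: f₂ = f₀ · (v + u)/(v − u) (u > 0 toward emitter).
Rearranging, u = v · (f₂ − f₀)/(f₂ + f₀) = 334 × -3.11/101.29 ≈ -10.3 m/s.
So the insect is moving at 10.3 m/s away from the emitter.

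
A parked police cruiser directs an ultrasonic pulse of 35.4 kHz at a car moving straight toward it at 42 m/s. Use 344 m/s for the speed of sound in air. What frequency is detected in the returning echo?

The car first receives the wave as a moving observer: f₁ = f₀ · (v + u)/v = 35.4 × (344 + 42)/344 ≈ 39.7 kHz.
On reflection it acts as a source moving toward the stationary detector: f₂ = f₁ · v/(v − u) = 39.7 × 344/302 ≈ 45.2 kHz.

45.2 kHz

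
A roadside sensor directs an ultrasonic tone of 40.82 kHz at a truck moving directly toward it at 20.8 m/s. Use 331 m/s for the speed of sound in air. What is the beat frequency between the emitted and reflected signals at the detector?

5474 Hz

The truck first receives the wave as a moving observer: f₁ = f₀ · (v + u)/v = 40.82 × (331 + 20.8)/331 ≈ 43.39 kHz.
The reflection then acts as a moving source: f₂ = f₁ · v/(v − u) ≈ 46.29 kHz.
Equivalently f₂ = f₀ · (v + u)/(v − u).
Beat frequency (with f₀ = 40820 Hz): |f₂ − f₀| = 2u·f₀/(v − u) = 2 × 20.8 × 40820/310.2 ≈ 5474 Hz.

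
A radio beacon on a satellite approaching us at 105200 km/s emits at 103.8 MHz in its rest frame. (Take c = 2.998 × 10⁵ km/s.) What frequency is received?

149.7 MHz

β = v/c = 105200/299800 = 0.3509.
Relativistic Doppler for frequency: f' = f₀ · √((1 + β)/(1 − β)).
f' = 103.8 × √(1.3509/0.6491) = 103.8 × 1.44263 ≈ 149.7 MHz.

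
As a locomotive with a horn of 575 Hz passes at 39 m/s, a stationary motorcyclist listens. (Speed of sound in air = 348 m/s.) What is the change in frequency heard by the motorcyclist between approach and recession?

Approaching: f₁ = f · v/(v − v_s) = 575 × 348/309 ≈ 648 Hz.
Receding: f₂ = f · v/(v + v_s) = 575 × 348/387 ≈ 517 Hz.
Drop: f₁ − f₂ = 2f·v·v_s/(v² − v_s²) = 2 × 575 × 348 × 39/(348² − 39²) ≈ 131 Hz.

131 Hz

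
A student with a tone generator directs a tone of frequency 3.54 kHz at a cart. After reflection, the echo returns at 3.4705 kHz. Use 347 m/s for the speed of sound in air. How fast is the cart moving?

Double Doppler shift off a moving reflector: f₂ = f₀ · (v + u)/(v − u) (u > 0 toward emitter).
Rearranging, u = v · (f₂ − f₀)/(f₂ + f₀) = 347 × -0.0695/7.0105 ≈ -3.4 m/s.
So the cart is moving at 3.4 m/s away from the emitter.

3.4 m/s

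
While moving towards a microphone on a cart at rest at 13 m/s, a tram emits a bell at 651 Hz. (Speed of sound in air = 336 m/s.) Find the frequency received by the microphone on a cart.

Moving source, stationary observer: f' = f · v/(v − v_s) since the source is approaching.
f' = 651 × 336/(336 − 13) = 651 × 336/323 ≈ 677 Hz.

677 Hz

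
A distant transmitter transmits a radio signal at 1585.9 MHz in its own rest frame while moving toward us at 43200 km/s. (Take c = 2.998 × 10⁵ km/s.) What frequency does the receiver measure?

1833.6 MHz

β = v/c = 43200/299800 = 0.1441.
Relativistic Doppler for frequency: f' = f₀ · √((1 + β)/(1 − β)).
f' = 1585.9 × √(1.1441/0.8559) = 1585.9 × 1.15616 ≈ 1833.6 MHz.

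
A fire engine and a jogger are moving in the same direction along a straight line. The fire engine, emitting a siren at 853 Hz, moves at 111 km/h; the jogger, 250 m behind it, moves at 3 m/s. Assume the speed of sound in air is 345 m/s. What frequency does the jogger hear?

790 Hz

111 km/h = 30.83 m/s.
The jogger is behind, so the fire engine is moving away from it while the jogger is moving toward the fire engine.
Both move, so f' = f · (v + v_o)/(v + v_s).
f' = 853 × (345 + 3)/(345 + 30.83) = 853 × 348/375.83 ≈ 790 Hz.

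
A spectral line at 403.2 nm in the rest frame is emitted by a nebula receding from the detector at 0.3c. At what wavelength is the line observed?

Relativistic Doppler for wavelength: λ' = λ₀ · √((1 + β)/(1 − β)).
λ' = 403.2 × √(1.3000/0.7000) = 403.2 × 1.36277 ≈ 549.5 nm.

549.5 nm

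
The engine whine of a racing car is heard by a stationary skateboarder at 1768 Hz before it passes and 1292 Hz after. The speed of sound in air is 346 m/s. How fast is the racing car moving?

f₁/f₂ = (v + v_s)/(v − v_s), so v_s = v · (f₁ − f₂)/(f₁ + f₂).
v_s = 346 × (1768 − 1292)/(1768 + 1292) = 346 × 476/3060 ≈ 54 m/s.

54 m/s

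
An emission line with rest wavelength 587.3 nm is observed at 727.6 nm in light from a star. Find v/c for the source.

λ'/λ₀ = 1.2389 > 1 (redshift), so the source is receding.
λ'/λ₀ = √((1 + β)/(1 − β)) for a receding source ⇒ β = (r² − 1)/(r² + 1) with r = λ'/λ₀.
β = (1.5348 − 1)/(1.5348 + 1) ≈ 0.211.

0.211c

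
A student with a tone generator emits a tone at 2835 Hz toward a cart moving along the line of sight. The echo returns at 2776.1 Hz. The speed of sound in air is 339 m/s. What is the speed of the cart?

3.6 m/s

Double Doppler shift off a moving reflector: f₂ = f₀ · (v + u)/(v − u) (u > 0 toward emitter).
Rearranging, u = v · (f₂ − f₀)/(f₂ + f₀) = 339 × -58.9/5611.1 ≈ -3.6 m/s.
So the cart is moving at 3.6 m/s away from the emitter.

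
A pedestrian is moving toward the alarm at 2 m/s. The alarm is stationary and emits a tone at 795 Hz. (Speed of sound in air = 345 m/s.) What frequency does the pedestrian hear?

800 Hz

Moving observer, stationary source: f' = f · (v + v_o)/v.
f' = 795 × (345 + 2)/345 = 795 × 347/345 ≈ 800 Hz.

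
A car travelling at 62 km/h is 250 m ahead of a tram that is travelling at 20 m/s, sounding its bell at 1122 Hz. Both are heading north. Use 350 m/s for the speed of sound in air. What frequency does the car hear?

62 km/h = 17.22 m/s.
The car is ahead, so the tram is moving toward it while the car is moving away from the tram.
With source approaching and observer receding, f' = f · (v − v_o)/(v − v_s).
f' = 1122 × (350 − 17.22)/(350 − 20) = 1122 × 332.78/330 ≈ 1131 Hz.

1131 Hz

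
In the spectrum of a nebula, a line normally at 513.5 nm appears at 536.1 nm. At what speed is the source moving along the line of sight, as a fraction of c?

λ'/λ₀ = 1.0440 > 1 (redshift), so the source is receding.
λ'/λ₀ = √((1 + β)/(1 − β)) for a receding source ⇒ β = (r² − 1)/(r² + 1) with r = λ'/λ₀.
β = (1.0900 − 1)/(1.0900 + 1) ≈ 0.043.

0.043c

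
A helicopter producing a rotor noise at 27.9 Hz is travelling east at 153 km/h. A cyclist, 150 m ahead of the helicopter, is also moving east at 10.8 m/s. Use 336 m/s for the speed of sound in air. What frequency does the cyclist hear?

153 km/h = 42.5 m/s.
The cyclist is ahead, so the helicopter is moving toward it while the cyclist is moving away from the helicopter.
With source approaching and observer receding, f' = f · (v − v_o)/(v − v_s).
f' = 27.9 × (336 − 10.8)/(336 − 42.5) = 27.9 × 325.2/293.5 ≈ 30.9 Hz.

30.9 Hz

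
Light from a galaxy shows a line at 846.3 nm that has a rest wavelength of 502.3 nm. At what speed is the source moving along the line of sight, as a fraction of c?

λ'/λ₀ = 1.6848 > 1 (redshift), so the source is receding.
λ'/λ₀ = √((1 + β)/(1 − β)) for a receding source ⇒ β = (r² − 1)/(r² + 1) with r = λ'/λ₀.
β = (2.8387 − 1)/(2.8387 + 1) ≈ 0.479.

0.479c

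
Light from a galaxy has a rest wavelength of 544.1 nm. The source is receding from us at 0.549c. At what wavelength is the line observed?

1008.4 nm

Relativistic Doppler for wavelength: λ' = λ₀ · √((1 + β)/(1 − β)).
λ' = 544.1 × √(1.5490/0.4510) = 544.1 × 1.85326 ≈ 1008.4 nm.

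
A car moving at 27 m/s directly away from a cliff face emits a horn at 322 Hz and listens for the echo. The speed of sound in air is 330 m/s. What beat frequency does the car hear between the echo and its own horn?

The cliff face receives the sound from a moving source: f₁ = f₀ · v/(v + v_e) = 322 × 330/357 ≈ 297.6 Hz.
On the return leg the car is a moving observer: f₂ = f₁ · (v − v_e)/v = 297.6 × 303/330 ≈ 273.3 Hz.
Beat against the emitted tone: |f₂ − f₀| = 2v_e·f₀/(v + v_e) = 2 × 27 × 322/357 ≈ 48.7 Hz.

48.7 Hz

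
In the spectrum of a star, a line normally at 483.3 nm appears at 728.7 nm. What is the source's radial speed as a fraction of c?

0.389c

λ'/λ₀ = 1.5078 > 1 (redshift), so the source is receding.
λ'/λ₀ = √((1 + β)/(1 − β)) for a receding source ⇒ β = (r² − 1)/(r² + 1) with r = λ'/λ₀.
β = (2.2733 − 1)/(2.2733 + 1) ≈ 0.389.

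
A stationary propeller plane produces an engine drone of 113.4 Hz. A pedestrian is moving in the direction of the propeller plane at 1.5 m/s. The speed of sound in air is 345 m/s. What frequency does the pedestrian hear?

Moving observer, stationary source: f' = f · (v + v_o)/v.
f' = 113.4 × (345 + 1.5)/345 = 113.4 × 346.5/345 ≈ 114 Hz.

114 Hz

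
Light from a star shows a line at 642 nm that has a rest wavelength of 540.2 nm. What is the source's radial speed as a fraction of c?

0.171c

λ'/λ₀ = 1.1884 > 1 (redshift), so the source is receding.
λ'/λ₀ = √((1 + β)/(1 − β)) for a receding source ⇒ β = (r² − 1)/(r² + 1) with r = λ'/λ₀.
β = (1.4124 − 1)/(1.4124 + 1) ≈ 0.171.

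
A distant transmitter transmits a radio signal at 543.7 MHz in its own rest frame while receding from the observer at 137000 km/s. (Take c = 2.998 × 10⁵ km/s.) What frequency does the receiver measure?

β = v/c = 137000/299800 = 0.4570.
Relativistic Doppler for frequency: f' = f₀ · √((1 − β)/(1 + β)).
f' = 543.7 × √(0.5430/1.4570) = 543.7 × 0.61050 ≈ 331.9 MHz.

331.9 MHz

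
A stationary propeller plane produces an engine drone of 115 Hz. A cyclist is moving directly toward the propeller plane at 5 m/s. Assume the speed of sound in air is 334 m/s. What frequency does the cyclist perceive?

Moving observer, stationary source: f' = f · (v + v_o)/v.
f' = 115 × (334 + 5)/334 = 115 × 339/334 ≈ 117 Hz.

117 Hz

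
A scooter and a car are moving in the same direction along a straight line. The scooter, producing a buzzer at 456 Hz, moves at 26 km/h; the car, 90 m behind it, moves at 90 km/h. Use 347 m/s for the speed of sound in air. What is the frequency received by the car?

26 km/h = 7.222 m/s; 90 km/h = 25 m/s.
The car is behind, so the scooter is moving away from it while the car is moving toward the scooter.
Both move, so f' = f · (v + v_o)/(v + v_s).
f' = 456 × (347 + 25)/(347 + 7.222) = 456 × 372/354.22 ≈ 479 Hz.

479 Hz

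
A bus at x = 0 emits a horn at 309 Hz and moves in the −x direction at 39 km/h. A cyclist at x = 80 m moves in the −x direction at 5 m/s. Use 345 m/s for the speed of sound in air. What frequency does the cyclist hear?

39 km/h = 10.83 m/s.
The observer lies on the +x side, so the source is heading away from the observer and the observer is heading toward the source.
With source receding and observer approaching, f' = f · (v + v_o)/(v + v_s).
f' = 309 × (345 + 5)/(345 + 10.83) = 309 × 350/355.83 ≈ 304 Hz.

304 Hz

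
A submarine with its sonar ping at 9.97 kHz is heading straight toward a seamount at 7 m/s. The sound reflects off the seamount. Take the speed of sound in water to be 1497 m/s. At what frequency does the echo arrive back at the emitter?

The seamount receives the sound from a moving source: f₁ = f₀ · v/(v − v_e) = 9.97 × 1497/1490 ≈ 10.02 kHz.
On the return leg the submarine is a moving observer: f₂ = f₁ · (v + v_e)/v = 10.02 × 1504/1497 ≈ 10.06 kHz.

10.06 kHz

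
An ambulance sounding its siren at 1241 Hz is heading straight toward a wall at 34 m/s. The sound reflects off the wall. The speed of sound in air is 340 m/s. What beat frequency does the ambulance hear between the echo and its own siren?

276 Hz

The wall receives the sound from a moving source: f₁ = f₀ · v/(v − v_e) = 1241 × 340/306 ≈ 1379 Hz.
On the return leg the ambulance is a moving observer: f₂ = f₁ · (v + v_e)/v = 1379 × 374/340 ≈ 1517 Hz.
Equivalently f₂ = f₀ · (v + v_e)/(v − v_e).
Beat against the emitted tone: |f₂ − f₀| = 2v_e·f₀/(v − v_e) = 2 × 34 × 1241/306 ≈ 276 Hz.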